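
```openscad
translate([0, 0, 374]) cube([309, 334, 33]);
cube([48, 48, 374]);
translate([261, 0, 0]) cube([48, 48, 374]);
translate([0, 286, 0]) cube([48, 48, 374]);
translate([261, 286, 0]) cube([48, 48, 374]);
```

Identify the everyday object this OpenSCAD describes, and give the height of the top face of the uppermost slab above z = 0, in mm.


A stool. The seat height is 407 mm.

A 309×334×33 slab at z = 374 on four corner posts — a stool. The seat top is 374 + 33 = 407 mm.


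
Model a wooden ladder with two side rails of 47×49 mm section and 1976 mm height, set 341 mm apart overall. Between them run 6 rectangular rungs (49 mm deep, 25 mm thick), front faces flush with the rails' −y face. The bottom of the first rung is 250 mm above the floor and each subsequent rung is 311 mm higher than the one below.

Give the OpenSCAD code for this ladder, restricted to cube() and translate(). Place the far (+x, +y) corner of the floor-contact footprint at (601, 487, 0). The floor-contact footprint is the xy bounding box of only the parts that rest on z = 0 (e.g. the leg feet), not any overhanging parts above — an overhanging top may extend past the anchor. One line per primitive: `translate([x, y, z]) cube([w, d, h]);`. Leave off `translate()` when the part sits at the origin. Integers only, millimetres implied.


// rung span = 341 - 2*47 = 247
// rung[k] z = 250 + k*311
translate([260, 438, 0]) cube([47, 49, 1976]);
translate([554, 438, 0]) cube([47, 49, 1976]);
translate([307, 438, 250]) cube([247, 49, 25]);
translate([307, 438, 561]) cube([247, 49, 25]);
translate([307, 438, 872]) cube([247, 49, 25]);
translate([307, 438, 1183]) cube([247, 49, 25]);
translate([307, 438, 1494]) cube([247, 49, 25]);
translate([307, 438, 1805]) cube([247, 49, 25]);


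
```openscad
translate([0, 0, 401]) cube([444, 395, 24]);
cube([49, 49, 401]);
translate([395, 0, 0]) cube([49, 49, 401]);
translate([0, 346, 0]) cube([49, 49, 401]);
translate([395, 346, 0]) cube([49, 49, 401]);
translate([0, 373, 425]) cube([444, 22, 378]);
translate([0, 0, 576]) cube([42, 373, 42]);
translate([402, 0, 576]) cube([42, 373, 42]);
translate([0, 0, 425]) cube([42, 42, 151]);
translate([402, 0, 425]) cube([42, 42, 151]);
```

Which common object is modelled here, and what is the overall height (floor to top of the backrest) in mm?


A chair. The overall height is 803 mm.

A slab on four corner posts with a tall panel at the back — a chair. The seat slab sits at z = 401 with thickness 24, and the 378 mm backrest starts at the seat top, so the overall height is 401 + 24 + 378 = 803 mm.


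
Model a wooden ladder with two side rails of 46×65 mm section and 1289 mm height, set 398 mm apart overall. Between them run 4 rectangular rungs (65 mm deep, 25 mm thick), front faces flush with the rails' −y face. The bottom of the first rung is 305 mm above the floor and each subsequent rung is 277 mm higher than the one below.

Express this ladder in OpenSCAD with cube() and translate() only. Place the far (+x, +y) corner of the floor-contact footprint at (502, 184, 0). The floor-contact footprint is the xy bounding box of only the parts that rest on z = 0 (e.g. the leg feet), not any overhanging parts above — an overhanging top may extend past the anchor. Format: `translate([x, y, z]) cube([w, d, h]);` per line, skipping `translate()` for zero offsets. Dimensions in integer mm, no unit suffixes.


// rung span = 398 - 2*46 = 306
// rung[k] z = 305 + k*277
translate([104, 119, 0]) cube([46, 65, 1289]);
translate([456, 119, 0]) cube([46, 65, 1289]);
translate([150, 119, 305]) cube([306, 65, 25]);
translate([150, 119, 582]) cube([306, 65, 25]);
translate([150, 119, 859]) cube([306, 65, 25]);
translate([150, 119, 1136]) cube([306, 65, 25]);


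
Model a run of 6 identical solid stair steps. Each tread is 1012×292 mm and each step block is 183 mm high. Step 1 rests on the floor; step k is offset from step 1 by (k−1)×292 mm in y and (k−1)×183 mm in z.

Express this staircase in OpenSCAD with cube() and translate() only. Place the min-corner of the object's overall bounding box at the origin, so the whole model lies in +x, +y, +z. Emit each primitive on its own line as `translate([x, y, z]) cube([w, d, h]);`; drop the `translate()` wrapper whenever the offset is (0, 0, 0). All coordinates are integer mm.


cube([1012, 292, 183]);
translate([0, 292, 183]) cube([1012, 292, 183]);
translate([0, 584, 366]) cube([1012, 292, 183]);
translate([0, 876, 549]) cube([1012, 292, 183]);
translate([0, 1168, 732]) cube([1012, 292, 183]);
translate([0, 1460, 915]) cube([1012, 292, 183]);


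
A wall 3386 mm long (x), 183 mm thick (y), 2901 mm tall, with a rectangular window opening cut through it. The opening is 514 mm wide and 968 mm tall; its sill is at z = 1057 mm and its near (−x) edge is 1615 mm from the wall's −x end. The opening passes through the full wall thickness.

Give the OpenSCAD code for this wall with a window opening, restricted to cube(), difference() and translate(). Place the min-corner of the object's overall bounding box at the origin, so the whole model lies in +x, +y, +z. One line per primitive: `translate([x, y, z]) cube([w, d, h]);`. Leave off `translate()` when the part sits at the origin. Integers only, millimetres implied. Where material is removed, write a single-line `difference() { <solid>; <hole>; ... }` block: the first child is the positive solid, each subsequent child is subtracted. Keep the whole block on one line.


difference() { cube([3386, 183, 2901]); translate([1615, 0, 1057]) cube([514, 183, 968]); }


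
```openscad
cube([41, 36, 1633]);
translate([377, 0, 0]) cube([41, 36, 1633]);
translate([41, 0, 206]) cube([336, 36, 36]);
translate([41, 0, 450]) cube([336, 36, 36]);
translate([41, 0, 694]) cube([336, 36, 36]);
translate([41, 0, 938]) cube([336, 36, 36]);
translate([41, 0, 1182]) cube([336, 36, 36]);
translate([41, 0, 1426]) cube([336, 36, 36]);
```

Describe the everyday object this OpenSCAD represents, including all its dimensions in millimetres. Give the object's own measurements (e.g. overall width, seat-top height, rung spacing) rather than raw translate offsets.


A straight ladder. Two 41×36 mm vertical rails, 1633 mm tall, stand 418 mm apart (outside-to-outside) with their front faces coplanar on the −y side. 6 rungs, each 36 mm deep and 36 mm tall, span between the inner faces of the rails, front faces flush with the rails. The lowest rung's underside is at z = 206 mm and rungs are spaced 244 mm apart (underside to underside).


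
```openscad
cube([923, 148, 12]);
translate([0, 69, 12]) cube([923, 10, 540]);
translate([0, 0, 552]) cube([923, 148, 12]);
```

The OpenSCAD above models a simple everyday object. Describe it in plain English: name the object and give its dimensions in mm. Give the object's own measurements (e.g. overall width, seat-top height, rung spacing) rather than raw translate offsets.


An I-beam lying along x, 923 mm long. Overall section height 564 mm. Two flanges 148 mm wide (y) and 12 mm thick, one on the floor and one at the top; a web 10 mm thick runs between them, centred on the flange width.


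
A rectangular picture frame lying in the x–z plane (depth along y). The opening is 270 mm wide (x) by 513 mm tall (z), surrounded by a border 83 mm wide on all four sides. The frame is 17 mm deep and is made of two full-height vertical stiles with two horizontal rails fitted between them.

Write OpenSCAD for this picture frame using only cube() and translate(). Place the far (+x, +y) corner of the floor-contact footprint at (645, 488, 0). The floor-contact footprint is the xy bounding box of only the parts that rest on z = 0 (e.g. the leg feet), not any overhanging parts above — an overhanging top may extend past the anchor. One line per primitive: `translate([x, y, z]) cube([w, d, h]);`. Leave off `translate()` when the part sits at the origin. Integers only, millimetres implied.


translate([209, 471, 0]) cube([83, 17, 679]);
translate([562, 471, 0]) cube([83, 17, 679]);
translate([292, 471, 0]) cube([270, 17, 83]);
translate([292, 471, 596]) cube([270, 17, 83]);


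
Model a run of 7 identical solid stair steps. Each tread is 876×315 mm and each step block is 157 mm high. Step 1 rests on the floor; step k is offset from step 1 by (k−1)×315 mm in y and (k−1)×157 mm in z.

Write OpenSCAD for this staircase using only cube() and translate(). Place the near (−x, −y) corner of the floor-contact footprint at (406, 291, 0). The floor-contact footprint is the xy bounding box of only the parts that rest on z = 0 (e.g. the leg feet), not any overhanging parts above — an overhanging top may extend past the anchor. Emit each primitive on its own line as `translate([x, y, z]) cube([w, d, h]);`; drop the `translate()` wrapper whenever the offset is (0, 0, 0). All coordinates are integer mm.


translate([406, 291, 0]) cube([876, 315, 157]);
translate([406, 606, 157]) cube([876, 315, 157]);
translate([406, 921, 314]) cube([876, 315, 157]);
translate([406, 1236, 471]) cube([876, 315, 157]);
translate([406, 1551, 628]) cube([876, 315, 157]);
translate([406, 1866, 785]) cube([876, 315, 157]);
translate([406, 2181, 942]) cube([876, 315, 157]);


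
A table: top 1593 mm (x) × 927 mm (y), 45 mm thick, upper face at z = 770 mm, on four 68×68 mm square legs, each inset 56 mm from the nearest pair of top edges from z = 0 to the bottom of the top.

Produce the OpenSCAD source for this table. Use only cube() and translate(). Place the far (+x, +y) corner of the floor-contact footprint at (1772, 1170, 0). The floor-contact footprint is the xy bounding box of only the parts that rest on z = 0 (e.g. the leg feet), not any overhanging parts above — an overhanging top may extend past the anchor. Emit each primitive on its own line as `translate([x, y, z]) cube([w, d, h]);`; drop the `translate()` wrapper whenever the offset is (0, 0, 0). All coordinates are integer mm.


translate([235, 299, 725]) cube([1593, 927, 45]);
translate([291, 355, 0]) cube([68, 68, 725]);
translate([1704, 355, 0]) cube([68, 68, 725]);
translate([291, 1102, 0]) cube([68, 68, 725]);
translate([1704, 1102, 0]) cube([68, 68, 725]);


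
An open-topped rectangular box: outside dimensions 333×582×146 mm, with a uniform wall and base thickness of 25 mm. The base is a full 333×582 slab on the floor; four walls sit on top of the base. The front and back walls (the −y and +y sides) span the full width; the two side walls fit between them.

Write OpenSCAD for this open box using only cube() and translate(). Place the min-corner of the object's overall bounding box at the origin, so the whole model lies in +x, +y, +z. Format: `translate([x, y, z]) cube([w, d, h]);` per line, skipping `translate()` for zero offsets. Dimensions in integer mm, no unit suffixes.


cube([333, 582, 25]);
translate([0, 0, 25]) cube([333, 25, 121]);
translate([0, 557, 25]) cube([333, 25, 121]);
translate([0, 25, 25]) cube([25, 532, 121]);
translate([308, 25, 25]) cube([25, 532, 121]);


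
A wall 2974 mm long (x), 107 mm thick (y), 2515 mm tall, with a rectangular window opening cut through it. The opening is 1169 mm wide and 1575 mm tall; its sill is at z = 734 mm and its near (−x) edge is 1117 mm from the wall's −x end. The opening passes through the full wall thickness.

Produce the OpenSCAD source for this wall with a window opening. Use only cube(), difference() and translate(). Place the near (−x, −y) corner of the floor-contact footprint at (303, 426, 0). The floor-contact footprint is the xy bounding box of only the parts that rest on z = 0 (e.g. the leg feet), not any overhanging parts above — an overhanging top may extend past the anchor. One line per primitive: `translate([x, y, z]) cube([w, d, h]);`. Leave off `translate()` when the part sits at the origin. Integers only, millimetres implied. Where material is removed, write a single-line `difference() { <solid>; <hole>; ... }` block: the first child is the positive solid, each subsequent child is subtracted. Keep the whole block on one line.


difference() { translate([303, 426, 0]) cube([2974, 107, 2515]); translate([1420, 426, 734]) cube([1169, 107, 1575]); }


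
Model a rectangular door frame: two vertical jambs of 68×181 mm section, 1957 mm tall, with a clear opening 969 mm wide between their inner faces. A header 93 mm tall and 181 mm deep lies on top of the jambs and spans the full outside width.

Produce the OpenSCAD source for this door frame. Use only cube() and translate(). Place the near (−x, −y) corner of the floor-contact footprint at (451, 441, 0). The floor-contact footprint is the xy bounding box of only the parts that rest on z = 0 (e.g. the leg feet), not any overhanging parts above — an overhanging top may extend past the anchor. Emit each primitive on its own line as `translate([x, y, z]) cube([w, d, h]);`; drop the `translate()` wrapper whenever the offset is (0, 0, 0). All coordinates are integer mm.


translate([451, 441, 0]) cube([68, 181, 1957]);
translate([1488, 441, 0]) cube([68, 181, 1957]);
translate([451, 441, 1957]) cube([1105, 181, 93]);


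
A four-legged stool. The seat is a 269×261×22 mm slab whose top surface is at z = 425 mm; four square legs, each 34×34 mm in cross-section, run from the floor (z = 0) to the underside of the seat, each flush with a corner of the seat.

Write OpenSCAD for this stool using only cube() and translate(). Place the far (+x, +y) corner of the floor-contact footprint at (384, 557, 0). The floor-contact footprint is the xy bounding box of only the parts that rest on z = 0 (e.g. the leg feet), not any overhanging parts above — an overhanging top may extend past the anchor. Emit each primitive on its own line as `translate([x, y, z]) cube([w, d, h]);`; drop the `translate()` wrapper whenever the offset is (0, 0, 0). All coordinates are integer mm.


// leg_h = 425 - 22 = 403
translate([115, 296, 403]) cube([269, 261, 22]);
translate([115, 296, 0]) cube([34, 34, 403]);
translate([350, 296, 0]) cube([34, 34, 403]);
translate([115, 523, 0]) cube([34, 34, 403]);
translate([350, 523, 0]) cube([34, 34, 403]);


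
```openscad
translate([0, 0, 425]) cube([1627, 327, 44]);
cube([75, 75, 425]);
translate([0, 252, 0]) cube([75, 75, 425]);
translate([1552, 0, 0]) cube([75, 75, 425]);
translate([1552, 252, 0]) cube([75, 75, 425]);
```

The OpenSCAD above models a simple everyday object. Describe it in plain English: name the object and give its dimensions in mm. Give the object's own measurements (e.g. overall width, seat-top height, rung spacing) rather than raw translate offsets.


A bench: a 1627×327 mm seat slab, 44 mm thick, top at z = 469 mm, on four 75×75 mm square legs flush with the seat corners and standing on z = 0.


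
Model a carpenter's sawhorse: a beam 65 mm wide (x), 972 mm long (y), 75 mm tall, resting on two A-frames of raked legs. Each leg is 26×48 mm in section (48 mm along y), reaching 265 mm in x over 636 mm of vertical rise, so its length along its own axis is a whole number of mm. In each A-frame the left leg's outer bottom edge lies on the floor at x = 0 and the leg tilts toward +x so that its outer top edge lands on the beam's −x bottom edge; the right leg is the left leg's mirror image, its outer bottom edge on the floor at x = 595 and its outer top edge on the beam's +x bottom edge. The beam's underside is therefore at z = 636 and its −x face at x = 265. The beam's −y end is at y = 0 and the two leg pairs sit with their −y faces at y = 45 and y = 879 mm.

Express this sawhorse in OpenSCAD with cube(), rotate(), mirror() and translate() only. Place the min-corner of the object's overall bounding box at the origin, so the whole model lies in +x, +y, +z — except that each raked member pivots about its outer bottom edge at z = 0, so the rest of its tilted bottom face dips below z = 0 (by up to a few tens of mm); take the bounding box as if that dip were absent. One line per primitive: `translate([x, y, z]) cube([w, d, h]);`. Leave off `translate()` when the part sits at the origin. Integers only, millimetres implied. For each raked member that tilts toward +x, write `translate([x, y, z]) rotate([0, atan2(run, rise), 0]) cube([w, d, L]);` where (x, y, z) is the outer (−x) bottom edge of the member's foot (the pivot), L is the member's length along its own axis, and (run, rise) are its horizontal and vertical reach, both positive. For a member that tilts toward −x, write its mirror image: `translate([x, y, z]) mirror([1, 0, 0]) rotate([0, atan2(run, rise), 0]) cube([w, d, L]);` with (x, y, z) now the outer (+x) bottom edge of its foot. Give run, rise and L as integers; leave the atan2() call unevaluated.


translate([265, 0, 636]) cube([65, 972, 75]);
translate([0, 45, 0]) rotate([0, atan2(265, 636), 0]) cube([26, 48, 689]);
translate([595, 45, 0]) mirror([1, 0, 0]) rotate([0, atan2(265, 636), 0]) cube([26, 48, 689]);
translate([0, 879, 0]) rotate([0, atan2(265, 636), 0]) cube([26, 48, 689]);
translate([595, 879, 0]) mirror([1, 0, 0]) rotate([0, atan2(265, 636), 0]) cube([26, 48, 689]);


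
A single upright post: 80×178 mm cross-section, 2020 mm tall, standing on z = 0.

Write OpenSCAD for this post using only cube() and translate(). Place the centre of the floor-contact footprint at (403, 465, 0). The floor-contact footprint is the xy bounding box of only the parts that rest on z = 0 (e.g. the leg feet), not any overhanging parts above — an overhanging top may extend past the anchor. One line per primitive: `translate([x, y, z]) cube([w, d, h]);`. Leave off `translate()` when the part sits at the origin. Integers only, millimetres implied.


translate([363, 376, 0]) cube([80, 178, 2020]);


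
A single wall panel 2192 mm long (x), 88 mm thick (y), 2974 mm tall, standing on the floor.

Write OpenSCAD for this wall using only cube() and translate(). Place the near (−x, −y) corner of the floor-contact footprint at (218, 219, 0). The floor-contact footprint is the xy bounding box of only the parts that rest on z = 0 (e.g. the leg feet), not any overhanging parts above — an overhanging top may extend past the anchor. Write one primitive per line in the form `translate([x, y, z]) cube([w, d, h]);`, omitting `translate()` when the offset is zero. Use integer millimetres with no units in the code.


translate([218, 219, 0]) cube([2192, 88, 2974]);


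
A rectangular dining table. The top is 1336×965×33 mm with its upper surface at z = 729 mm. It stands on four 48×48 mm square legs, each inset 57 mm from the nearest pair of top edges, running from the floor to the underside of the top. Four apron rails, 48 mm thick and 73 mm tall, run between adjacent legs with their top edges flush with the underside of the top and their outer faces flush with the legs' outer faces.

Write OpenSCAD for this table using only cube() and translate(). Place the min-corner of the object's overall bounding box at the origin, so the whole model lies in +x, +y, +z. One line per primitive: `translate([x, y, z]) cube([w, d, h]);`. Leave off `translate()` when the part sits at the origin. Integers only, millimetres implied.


// leg_h = 729 - 33 = 696
// apron z = 696 - 73 = 623
translate([0, 0, 696]) cube([1336, 965, 33]);
translate([57, 57, 0]) cube([48, 48, 696]);
translate([1231, 57, 0]) cube([48, 48, 696]);
translate([57, 860, 0]) cube([48, 48, 696]);
translate([1231, 860, 0]) cube([48, 48, 696]);
translate([105, 57, 623]) cube([1126, 48, 73]);
translate([105, 860, 623]) cube([1126, 48, 73]);
translate([57, 105, 623]) cube([48, 755, 73]);
translate([1231, 105, 623]) cube([48, 755, 73]);


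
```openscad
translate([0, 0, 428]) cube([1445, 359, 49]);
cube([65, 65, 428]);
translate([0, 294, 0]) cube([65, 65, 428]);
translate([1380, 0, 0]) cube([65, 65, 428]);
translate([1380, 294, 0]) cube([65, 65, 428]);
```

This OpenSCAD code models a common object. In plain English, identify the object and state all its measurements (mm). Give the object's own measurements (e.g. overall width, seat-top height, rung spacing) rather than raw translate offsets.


A bench: a 1445×359 mm seat slab, 49 mm thick, top at z = 477 mm, on four 65×65 mm square legs flush with the seat corners and standing on z = 0.


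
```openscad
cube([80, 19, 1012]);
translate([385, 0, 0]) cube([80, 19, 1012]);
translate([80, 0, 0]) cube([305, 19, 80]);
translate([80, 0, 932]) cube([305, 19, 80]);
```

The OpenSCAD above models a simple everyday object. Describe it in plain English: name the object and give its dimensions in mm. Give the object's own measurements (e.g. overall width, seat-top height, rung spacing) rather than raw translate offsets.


A rectangular picture frame lying in the x–z plane (depth along y). The opening is 305 mm wide (x) by 852 mm tall (z), surrounded by a border 80 mm wide on all four sides. The frame is 19 mm deep and is made of two full-height vertical stiles with two horizontal rails fitted between them.


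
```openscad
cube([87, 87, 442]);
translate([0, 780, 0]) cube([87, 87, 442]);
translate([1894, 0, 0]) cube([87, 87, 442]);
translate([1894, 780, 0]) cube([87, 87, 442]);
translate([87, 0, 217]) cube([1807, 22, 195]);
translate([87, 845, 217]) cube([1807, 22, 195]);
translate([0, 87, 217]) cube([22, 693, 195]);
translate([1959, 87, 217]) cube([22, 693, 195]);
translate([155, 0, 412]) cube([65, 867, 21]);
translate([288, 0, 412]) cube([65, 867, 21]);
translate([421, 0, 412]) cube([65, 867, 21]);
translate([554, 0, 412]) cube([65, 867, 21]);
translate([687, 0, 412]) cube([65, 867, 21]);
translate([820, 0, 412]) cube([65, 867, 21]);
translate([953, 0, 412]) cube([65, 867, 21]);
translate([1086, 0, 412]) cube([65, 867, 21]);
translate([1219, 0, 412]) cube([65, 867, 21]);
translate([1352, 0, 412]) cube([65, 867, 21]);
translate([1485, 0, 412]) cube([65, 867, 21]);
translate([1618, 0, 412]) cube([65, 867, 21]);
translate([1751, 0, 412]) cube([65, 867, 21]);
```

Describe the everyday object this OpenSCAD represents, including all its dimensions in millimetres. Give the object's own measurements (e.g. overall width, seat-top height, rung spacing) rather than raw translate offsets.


A bed frame 1981 mm long (x) by 867 mm wide (y). Four 87×87 mm corner posts, 442 mm tall, at the corners of the footprint. Four rails of 22 mm thickness and 195 mm height run between adjacent posts with their undersides at z = 217 mm, their outer faces flush with the outside of the frame (the two x-running rails run between the posts' inner faces; the two y-running rails run between the posts' inner faces). 13 slats, each 65 mm wide (x) and 21 mm thick, lie across the top of the two x-running rails, running the full 867 mm width of the frame in y; along x they sit between the end posts with a 68 mm gap after the −x posts and between neighbouring slats, leaving 78 mm before the +x posts.


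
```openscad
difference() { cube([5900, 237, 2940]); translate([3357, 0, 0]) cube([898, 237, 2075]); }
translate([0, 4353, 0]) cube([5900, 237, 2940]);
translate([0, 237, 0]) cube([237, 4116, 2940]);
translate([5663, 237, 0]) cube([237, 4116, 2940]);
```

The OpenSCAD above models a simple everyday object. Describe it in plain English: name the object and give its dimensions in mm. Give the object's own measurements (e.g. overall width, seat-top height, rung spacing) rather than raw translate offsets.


A single room: four walls, each 2940 mm tall and 237 mm thick, enclosing an outside footprint 5900×4590 mm (x × y), no floor or roof. The front and back walls (−y and +y sides) run the full x-width; the side walls fit between their inner faces. A door opening 898 mm wide and 2075 mm tall is cut through the front wall from the floor up, its −x edge 3357 mm from the wall's −x end.


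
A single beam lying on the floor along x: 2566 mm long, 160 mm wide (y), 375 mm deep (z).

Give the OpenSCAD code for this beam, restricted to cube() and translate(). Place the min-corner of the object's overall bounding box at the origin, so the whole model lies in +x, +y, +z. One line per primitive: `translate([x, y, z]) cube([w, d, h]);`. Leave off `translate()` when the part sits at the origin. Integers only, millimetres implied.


cube([2566, 160, 375]);


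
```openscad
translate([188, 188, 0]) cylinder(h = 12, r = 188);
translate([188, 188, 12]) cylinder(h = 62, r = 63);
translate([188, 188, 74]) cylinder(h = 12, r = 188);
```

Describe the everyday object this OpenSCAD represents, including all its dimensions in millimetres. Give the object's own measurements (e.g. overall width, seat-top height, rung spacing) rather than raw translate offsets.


A spool: two coaxial disc flanges of radius 188 mm and thickness 12 mm, joined by a core cylinder of radius 63 mm and height 62 mm. The lower flange rests on z = 0 and the three cylinders share a vertical axis.


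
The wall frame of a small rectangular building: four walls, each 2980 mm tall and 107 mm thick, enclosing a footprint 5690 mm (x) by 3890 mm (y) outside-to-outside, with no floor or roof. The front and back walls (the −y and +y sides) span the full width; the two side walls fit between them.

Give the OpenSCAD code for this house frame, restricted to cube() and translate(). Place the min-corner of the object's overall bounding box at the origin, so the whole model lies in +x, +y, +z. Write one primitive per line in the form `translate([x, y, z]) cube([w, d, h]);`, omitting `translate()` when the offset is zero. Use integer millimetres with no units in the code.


cube([5690, 107, 2980]);
translate([0, 3783, 0]) cube([5690, 107, 2980]);
translate([0, 107, 0]) cube([107, 3676, 2980]);
translate([5583, 107, 0]) cube([107, 3676, 2980]);


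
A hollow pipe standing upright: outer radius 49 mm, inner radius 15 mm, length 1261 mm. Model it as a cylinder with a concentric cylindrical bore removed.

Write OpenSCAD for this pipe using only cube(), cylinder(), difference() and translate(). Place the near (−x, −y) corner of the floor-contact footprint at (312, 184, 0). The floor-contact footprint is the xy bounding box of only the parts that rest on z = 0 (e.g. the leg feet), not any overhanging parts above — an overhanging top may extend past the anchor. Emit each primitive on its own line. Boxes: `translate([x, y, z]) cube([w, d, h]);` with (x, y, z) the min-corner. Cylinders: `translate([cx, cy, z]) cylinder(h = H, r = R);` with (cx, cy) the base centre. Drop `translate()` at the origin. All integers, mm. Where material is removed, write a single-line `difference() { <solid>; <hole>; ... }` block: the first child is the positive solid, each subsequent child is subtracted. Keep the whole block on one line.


difference() { translate([361, 233, 0]) cylinder(h = 1261, r = 49); translate([361, 233, 0]) cylinder(h = 1261, r = 15); }


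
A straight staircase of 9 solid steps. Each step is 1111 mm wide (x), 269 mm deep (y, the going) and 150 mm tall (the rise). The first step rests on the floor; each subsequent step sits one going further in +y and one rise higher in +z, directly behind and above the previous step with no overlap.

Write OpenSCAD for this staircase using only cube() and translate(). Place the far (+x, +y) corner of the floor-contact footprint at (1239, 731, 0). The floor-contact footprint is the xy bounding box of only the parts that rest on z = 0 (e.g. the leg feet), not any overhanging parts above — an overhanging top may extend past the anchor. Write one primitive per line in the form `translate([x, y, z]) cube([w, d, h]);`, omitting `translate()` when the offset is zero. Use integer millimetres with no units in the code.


translate([128, 462, 0]) cube([1111, 269, 150]);
translate([128, 731, 150]) cube([1111, 269, 150]);
translate([128, 1000, 300]) cube([1111, 269, 150]);
translate([128, 1269, 450]) cube([1111, 269, 150]);
translate([128, 1538, 600]) cube([1111, 269, 150]);
translate([128, 1807, 750]) cube([1111, 269, 150]);
translate([128, 2076, 900]) cube([1111, 269, 150]);
translate([128, 2345, 1050]) cube([1111, 269, 150]);
translate([128, 2614, 1200]) cube([1111, 269, 150]);


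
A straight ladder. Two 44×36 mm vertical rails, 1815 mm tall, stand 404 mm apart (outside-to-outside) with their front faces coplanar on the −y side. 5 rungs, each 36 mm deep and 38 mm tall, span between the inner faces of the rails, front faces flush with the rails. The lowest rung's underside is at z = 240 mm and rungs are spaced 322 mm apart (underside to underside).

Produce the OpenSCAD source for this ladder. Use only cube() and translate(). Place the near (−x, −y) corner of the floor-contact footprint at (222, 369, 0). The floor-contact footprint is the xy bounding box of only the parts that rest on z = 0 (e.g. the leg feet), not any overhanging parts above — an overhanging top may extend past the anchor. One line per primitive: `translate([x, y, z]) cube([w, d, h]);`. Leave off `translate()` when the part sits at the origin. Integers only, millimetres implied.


translate([222, 369, 0]) cube([44, 36, 1815]);
translate([582, 369, 0]) cube([44, 36, 1815]);
translate([266, 369, 240]) cube([316, 36, 38]);
translate([266, 369, 562]) cube([316, 36, 38]);
translate([266, 369, 884]) cube([316, 36, 38]);
translate([266, 369, 1206]) cube([316, 36, 38]);
translate([266, 369, 1528]) cube([316, 36, 38]);


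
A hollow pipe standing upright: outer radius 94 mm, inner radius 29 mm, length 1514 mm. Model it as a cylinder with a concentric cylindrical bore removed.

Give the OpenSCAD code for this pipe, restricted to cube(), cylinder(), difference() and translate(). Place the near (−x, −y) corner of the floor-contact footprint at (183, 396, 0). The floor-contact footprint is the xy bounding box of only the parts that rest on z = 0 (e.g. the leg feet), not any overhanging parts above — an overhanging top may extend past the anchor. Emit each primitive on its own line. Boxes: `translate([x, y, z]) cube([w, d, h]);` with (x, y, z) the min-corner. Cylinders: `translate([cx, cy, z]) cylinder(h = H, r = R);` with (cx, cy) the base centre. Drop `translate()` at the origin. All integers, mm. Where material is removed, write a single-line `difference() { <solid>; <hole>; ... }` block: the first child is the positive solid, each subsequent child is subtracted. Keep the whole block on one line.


difference() { translate([277, 490, 0]) cylinder(h = 1514, r = 94); translate([277, 490, 0]) cylinder(h = 1514, r = 29); }


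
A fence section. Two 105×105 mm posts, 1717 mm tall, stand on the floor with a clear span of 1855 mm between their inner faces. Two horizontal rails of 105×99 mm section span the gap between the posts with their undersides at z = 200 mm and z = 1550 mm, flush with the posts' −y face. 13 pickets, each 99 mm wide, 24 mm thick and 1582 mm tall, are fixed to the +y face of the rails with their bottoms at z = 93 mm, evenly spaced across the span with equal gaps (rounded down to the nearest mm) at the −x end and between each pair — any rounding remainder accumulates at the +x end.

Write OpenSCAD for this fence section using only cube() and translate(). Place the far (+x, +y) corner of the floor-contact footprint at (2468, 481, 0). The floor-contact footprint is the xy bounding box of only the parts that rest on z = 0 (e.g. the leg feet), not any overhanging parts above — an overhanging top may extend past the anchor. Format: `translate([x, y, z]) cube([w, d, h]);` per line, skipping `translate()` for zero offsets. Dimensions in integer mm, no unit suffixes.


translate([403, 376, 0]) cube([105, 105, 1717]);
translate([2363, 376, 0]) cube([105, 105, 1717]);
translate([508, 376, 200]) cube([1855, 105, 99]);
translate([508, 376, 1550]) cube([1855, 105, 99]);
translate([548, 481, 93]) cube([99, 24, 1582]);
translate([687, 481, 93]) cube([99, 24, 1582]);
translate([826, 481, 93]) cube([99, 24, 1582]);
translate([965, 481, 93]) cube([99, 24, 1582]);
translate([1104, 481, 93]) cube([99, 24, 1582]);
translate([1243, 481, 93]) cube([99, 24, 1582]);
translate([1382, 481, 93]) cube([99, 24, 1582]);
translate([1521, 481, 93]) cube([99, 24, 1582]);
translate([1660, 481, 93]) cube([99, 24, 1582]);
translate([1799, 481, 93]) cube([99, 24, 1582]);
translate([1938, 481, 93]) cube([99, 24, 1582]);
translate([2077, 481, 93]) cube([99, 24, 1582]);
translate([2216, 481, 93]) cube([99, 24, 1582]);


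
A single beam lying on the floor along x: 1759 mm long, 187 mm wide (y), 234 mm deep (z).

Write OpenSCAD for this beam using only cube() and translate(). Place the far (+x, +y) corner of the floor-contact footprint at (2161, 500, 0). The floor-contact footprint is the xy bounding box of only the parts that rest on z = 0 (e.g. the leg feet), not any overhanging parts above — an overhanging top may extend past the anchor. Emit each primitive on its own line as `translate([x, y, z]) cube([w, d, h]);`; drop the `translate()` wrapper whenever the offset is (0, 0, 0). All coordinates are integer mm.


translate([402, 313, 0]) cube([1759, 187, 234]);


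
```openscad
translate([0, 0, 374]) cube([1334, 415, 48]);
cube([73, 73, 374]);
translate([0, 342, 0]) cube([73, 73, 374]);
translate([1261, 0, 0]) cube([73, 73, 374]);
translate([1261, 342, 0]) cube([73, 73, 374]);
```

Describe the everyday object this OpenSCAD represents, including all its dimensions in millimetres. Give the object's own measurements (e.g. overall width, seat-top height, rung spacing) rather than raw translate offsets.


A bench: a 1334×415 mm seat slab, 48 mm thick, top at z = 422 mm, on four 73×73 mm square legs flush with the seat corners and standing on z = 0.


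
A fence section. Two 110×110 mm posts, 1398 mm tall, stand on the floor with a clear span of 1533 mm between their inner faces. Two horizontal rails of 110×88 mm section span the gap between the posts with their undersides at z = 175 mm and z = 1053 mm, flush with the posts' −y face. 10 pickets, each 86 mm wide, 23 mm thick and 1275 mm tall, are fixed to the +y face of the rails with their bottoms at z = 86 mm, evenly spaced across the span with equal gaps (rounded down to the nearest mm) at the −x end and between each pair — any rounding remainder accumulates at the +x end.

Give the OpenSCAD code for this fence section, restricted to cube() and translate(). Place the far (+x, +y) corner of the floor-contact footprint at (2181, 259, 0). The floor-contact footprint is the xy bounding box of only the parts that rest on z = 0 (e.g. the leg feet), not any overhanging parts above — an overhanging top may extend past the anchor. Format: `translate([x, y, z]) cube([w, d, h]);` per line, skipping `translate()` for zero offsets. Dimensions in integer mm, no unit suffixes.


translate([428, 149, 0]) cube([110, 110, 1398]);
translate([2071, 149, 0]) cube([110, 110, 1398]);
translate([538, 149, 175]) cube([1533, 110, 88]);
translate([538, 149, 1053]) cube([1533, 110, 88]);
translate([599, 259, 86]) cube([86, 23, 1275]);
translate([746, 259, 86]) cube([86, 23, 1275]);
translate([893, 259, 86]) cube([86, 23, 1275]);
translate([1040, 259, 86]) cube([86, 23, 1275]);
translate([1187, 259, 86]) cube([86, 23, 1275]);
translate([1334, 259, 86]) cube([86, 23, 1275]);
translate([1481, 259, 86]) cube([86, 23, 1275]);
translate([1628, 259, 86]) cube([86, 23, 1275]);
translate([1775, 259, 86]) cube([86, 23, 1275]);
translate([1922, 259, 86]) cube([86, 23, 1275]);


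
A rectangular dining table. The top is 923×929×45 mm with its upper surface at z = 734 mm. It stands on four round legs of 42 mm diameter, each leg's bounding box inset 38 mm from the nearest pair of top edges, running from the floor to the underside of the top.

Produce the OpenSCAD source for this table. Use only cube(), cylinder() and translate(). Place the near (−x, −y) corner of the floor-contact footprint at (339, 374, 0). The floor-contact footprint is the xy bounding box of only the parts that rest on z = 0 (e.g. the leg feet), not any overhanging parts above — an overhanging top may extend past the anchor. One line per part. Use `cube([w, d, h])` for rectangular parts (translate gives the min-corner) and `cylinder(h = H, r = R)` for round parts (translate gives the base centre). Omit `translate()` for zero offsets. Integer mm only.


// leg_h = 734 - 45 = 689
translate([301, 336, 689]) cube([923, 929, 45]);
translate([360, 395, 0]) cylinder(h = 689, r = 21);
translate([1165, 395, 0]) cylinder(h = 689, r = 21);
translate([360, 1206, 0]) cylinder(h = 689, r = 21);
translate([1165, 1206, 0]) cylinder(h = 689, r = 21);


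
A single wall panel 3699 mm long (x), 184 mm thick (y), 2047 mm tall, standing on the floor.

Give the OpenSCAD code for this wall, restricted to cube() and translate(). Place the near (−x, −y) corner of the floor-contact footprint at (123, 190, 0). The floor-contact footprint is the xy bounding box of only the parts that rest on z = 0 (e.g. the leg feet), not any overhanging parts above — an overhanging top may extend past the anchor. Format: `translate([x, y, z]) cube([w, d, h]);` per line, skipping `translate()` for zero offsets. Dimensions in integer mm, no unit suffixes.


translate([123, 190, 0]) cube([3699, 184, 2047]);


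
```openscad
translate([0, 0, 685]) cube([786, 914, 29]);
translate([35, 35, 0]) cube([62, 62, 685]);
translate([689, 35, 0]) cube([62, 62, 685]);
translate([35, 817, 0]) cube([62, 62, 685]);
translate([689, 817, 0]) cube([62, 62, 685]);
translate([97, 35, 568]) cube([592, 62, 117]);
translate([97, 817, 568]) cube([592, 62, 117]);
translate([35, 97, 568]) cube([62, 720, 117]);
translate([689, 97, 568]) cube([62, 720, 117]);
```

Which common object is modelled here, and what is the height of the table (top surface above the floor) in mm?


A table. The table height is 714 mm.

A 786×914×29 slab sits at z = 685 on four 62 mm square posts — a table. The top surface is at 685 + 29 = 714 mm.


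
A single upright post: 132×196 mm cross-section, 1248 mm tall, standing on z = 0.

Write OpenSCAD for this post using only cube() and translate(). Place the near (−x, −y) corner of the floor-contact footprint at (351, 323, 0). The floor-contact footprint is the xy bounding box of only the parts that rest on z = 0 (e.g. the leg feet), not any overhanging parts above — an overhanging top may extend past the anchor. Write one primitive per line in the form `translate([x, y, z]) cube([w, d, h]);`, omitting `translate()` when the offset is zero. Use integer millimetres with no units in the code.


translate([351, 323, 0]) cube([132, 196, 1248]);


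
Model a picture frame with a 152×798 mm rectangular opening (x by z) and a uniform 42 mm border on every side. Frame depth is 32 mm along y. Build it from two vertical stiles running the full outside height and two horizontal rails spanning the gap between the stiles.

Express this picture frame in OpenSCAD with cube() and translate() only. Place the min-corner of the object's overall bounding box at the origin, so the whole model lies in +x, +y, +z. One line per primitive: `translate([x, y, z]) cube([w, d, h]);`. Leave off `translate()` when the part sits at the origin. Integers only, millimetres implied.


cube([42, 32, 882]);
translate([194, 0, 0]) cube([42, 32, 882]);
translate([42, 0, 0]) cube([152, 32, 42]);
translate([42, 0, 840]) cube([152, 32, 42]);


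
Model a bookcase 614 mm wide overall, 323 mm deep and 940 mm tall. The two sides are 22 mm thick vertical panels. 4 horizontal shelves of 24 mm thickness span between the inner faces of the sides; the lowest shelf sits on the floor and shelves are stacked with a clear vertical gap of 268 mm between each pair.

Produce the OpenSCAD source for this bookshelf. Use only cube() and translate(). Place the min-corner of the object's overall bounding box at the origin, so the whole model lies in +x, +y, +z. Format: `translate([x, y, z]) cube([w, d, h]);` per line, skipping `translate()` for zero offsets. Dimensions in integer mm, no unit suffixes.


cube([22, 323, 940]);
translate([592, 0, 0]) cube([22, 323, 940]);
translate([22, 0, 0]) cube([570, 323, 24]);
translate([22, 0, 292]) cube([570, 323, 24]);
translate([22, 0, 584]) cube([570, 323, 24]);
translate([22, 0, 876]) cube([570, 323, 24]);


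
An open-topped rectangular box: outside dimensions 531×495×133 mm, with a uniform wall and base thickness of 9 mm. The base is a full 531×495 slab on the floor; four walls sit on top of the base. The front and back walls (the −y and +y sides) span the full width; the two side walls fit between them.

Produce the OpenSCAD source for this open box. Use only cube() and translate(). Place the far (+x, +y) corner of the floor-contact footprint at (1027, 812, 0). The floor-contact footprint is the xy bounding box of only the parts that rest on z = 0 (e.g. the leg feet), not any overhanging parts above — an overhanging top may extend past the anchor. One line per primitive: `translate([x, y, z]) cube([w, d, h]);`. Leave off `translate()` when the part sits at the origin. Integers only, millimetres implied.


translate([496, 317, 0]) cube([531, 495, 9]);
translate([496, 317, 9]) cube([531, 9, 124]);
translate([496, 803, 9]) cube([531, 9, 124]);
translate([496, 326, 9]) cube([9, 477, 124]);
translate([1018, 326, 9]) cube([9, 477, 124]);
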